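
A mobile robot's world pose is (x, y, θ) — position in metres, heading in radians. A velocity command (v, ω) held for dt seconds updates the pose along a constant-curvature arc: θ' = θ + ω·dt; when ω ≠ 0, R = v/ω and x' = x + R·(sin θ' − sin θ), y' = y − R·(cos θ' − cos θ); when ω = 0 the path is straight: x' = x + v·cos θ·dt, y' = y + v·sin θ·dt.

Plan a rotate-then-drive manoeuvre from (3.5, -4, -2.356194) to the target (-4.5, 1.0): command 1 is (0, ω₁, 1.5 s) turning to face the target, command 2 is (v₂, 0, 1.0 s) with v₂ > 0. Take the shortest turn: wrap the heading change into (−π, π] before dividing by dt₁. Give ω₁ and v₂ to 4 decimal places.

ω₁ = -0.8960, v₂ = 9.4340

heading to target = atan2(1−-4, -4.5−3.5) = 2.5830
Δθ = wrap(2.5830 − -2.3562) = -1.3440; ω₁ = Δθ/dt₁ = -0.8960
distance = √((-4.5−3.5)² + (1−-4)²) = 9.4340; v₂ = distance/dt₂ = 9.4340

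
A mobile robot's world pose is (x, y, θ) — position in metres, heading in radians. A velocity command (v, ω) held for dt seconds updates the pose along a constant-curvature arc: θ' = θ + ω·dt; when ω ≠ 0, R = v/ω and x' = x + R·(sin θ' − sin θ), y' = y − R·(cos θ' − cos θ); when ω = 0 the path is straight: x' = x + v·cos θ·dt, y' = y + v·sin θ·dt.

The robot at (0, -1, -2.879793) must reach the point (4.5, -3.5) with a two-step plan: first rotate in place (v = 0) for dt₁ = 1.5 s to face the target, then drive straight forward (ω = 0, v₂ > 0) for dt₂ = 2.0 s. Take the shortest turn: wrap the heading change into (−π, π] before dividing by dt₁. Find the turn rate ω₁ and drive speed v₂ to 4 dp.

ω₁ = 1.5818, v₂ = 2.5739

heading to target = atan2(-3.5−-1, 4.5−0) = -0.5071
Δθ = wrap(-0.5071 − -2.8798) = 2.3727; ω₁ = Δθ/dt₁ = 1.5818
distance = √((4.5−0)² + (-3.5−-1)²) = 5.1478; v₂ = distance/dt₂ = 2.5739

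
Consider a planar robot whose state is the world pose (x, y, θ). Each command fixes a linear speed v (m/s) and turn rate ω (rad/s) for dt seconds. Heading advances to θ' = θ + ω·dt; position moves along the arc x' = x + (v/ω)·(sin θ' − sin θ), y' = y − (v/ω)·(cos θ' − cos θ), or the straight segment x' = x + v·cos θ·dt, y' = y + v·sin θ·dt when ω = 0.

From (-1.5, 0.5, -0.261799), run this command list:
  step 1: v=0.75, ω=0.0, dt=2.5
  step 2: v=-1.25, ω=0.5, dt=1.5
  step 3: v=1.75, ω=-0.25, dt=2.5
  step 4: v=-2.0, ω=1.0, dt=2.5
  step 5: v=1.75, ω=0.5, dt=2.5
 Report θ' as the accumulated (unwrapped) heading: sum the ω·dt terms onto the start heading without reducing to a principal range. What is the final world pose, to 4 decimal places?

(-2.9953, -2.2194, 3.6132)

step 1: θ'=-0.2618 (straight) → pose (0.3111, 0.0147, -0.2618)
step 2: θ'=0.4882 (R=-2.5000) → pose (-1.5085, -0.1922, 0.4882)
step 3: θ'=-0.1368 (R=-7.0000) → pose (2.7293, 0.5602, -0.1368)
step 4: θ'=2.3632 (R=-2.0000) → pose (1.0523, -2.8452, 2.3632)
step 5: θ'=3.6132 (R=3.5000) → pose (-2.9953, -2.2194, 3.6132)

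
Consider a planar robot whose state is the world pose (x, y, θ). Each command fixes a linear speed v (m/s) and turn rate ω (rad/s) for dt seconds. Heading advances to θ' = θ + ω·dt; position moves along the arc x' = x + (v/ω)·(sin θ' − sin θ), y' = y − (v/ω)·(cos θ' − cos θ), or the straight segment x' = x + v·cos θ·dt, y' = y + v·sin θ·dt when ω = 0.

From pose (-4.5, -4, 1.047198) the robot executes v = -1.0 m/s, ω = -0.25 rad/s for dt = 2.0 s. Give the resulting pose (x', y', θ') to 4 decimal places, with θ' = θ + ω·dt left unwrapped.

θ' = 1.0472 + -0.25·2.0 = 0.5472
R = v/ω = -1.0/-0.25 = 4.0000
x' = -4.5 + 4.0000·(sin 0.5472 − sin 1.0472) = -5.8829
y' = -4 − 4.0000·(cos 0.5472 − cos 1.0472) = -5.4159

(-5.8829, -5.4159, 0.5472)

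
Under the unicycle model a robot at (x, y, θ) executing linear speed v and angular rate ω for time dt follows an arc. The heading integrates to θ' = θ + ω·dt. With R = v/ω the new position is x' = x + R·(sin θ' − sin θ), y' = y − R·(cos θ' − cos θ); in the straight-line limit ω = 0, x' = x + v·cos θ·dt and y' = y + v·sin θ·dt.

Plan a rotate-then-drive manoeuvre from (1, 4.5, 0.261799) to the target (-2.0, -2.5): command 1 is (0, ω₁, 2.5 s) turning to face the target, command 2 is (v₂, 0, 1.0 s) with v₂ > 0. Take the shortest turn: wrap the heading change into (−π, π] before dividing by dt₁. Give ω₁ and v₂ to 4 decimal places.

heading to target = atan2(-2.5−4.5, -2−1) = -1.9757
Δθ = wrap(-1.9757 − 0.2618) = -2.2375; ω₁ = Δθ/dt₁ = -0.8950
distance = √((-2−1)² + (-2.5−4.5)²) = 7.6158; v₂ = distance/dt₂ = 7.6158

ω₁ = -0.8950, v₂ = 7.6158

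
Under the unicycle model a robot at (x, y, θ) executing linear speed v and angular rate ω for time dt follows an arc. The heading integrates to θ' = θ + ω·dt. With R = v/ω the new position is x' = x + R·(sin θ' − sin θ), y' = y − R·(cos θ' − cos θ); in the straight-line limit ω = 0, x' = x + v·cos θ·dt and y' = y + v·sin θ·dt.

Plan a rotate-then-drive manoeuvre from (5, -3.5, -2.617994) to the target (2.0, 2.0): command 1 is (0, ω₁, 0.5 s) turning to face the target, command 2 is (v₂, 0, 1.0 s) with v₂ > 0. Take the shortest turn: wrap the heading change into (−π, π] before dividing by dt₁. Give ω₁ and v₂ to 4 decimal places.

heading to target = atan2(2−-3.5, 2−5) = 2.0701
Δθ = wrap(2.0701 − -2.6180) = -1.5950; ω₁ = Δθ/dt₁ = -3.1901
distance = √((2−5)² + (2−-3.5)²) = 6.2650; v₂ = distance/dt₂ = 6.2650

ω₁ = -3.1901, v₂ = 6.2650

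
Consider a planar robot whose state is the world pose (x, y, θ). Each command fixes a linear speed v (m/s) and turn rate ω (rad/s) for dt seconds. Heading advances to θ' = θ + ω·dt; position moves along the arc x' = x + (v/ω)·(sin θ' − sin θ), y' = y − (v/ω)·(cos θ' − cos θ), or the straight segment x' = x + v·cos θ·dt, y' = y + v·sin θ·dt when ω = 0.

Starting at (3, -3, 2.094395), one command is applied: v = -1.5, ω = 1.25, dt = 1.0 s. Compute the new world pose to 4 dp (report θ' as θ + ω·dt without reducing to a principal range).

θ' = 2.0944 + 1.25·1.0 = 3.3444
R = v/ω = -1.5/1.25 = -1.2000
x' = 3 + -1.2000·(sin 3.3444 − sin 2.0944) = 4.2809
y' = -3 − -1.2000·(cos 3.3444 − cos 2.0944) = -3.5754

(4.2809, -3.5754, 3.3444)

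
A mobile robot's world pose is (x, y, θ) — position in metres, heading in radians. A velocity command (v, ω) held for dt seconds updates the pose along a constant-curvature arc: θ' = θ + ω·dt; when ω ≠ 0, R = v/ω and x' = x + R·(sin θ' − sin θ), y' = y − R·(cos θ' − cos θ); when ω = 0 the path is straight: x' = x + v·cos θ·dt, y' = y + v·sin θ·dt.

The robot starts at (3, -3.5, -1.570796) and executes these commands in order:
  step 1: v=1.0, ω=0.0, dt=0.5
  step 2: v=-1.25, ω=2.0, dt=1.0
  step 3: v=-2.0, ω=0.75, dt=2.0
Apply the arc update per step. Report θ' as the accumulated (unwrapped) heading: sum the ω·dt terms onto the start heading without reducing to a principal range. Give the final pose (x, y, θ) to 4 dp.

step 1: θ'=-1.5708 (straight) → pose (3.0000, -4.0000, -1.5708)
step 2: θ'=0.4292 (R=-0.6250) → pose (2.1149, -3.4317, 0.4292)
step 3: θ'=1.9292 (R=-2.6667) → pose (0.7274, -6.7919, 1.9292)

(0.7274, -6.7919, 1.9292)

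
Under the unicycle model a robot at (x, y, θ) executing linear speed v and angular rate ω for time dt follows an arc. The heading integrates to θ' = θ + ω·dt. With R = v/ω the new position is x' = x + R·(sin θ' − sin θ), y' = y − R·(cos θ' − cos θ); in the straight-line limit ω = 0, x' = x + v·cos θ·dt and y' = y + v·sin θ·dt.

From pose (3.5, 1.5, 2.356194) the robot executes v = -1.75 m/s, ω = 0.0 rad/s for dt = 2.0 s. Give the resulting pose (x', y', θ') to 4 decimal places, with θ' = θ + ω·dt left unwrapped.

θ' = 2.3562 + 0.0·2.0 = 2.3562
ω = 0 → straight: x' = 3.5 + -1.75·cos(2.3562)·2.0 = 5.9749
y' = 1.5 + -1.75·sin(2.3562)·2.0 = -0.9749

(5.9749, -0.9749, 2.3562)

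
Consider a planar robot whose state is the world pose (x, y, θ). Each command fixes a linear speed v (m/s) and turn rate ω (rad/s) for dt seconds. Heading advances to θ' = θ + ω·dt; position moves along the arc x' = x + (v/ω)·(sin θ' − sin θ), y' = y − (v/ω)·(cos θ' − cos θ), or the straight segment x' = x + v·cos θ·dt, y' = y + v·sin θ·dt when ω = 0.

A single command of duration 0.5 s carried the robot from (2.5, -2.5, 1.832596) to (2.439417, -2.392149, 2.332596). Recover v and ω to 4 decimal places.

Δθ = 2.332596 − 1.832596 = 0.500000
ω = Δθ/dt = 0.500000/0.5 = 1.0000
R = −Δy/(cos θ' − cos θ) = 0.2500
v = R·ω = 0.2500·1.0000 = 0.2500

v = 0.2500, ω = 1.0000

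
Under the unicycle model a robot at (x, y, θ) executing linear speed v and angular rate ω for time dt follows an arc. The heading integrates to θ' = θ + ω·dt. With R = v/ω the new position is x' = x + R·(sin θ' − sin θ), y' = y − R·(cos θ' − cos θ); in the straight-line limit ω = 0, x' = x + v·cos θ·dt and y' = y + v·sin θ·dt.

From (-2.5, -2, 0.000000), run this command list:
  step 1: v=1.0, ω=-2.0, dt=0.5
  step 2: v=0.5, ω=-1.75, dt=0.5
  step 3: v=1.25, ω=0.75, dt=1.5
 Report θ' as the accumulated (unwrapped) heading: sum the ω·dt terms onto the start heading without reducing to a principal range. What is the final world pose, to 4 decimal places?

(-1.5930, -4.1885, -0.7500)

step 1: θ'=-1.0000 (R=-0.5000) → pose (-2.0793, -2.2298, -1.0000)
step 2: θ'=-1.8750 (R=-0.2857) → pose (-2.0471, -2.4698, -1.8750)
step 3: θ'=-0.7500 (R=1.6667) → pose (-1.5930, -4.1885, -0.7500)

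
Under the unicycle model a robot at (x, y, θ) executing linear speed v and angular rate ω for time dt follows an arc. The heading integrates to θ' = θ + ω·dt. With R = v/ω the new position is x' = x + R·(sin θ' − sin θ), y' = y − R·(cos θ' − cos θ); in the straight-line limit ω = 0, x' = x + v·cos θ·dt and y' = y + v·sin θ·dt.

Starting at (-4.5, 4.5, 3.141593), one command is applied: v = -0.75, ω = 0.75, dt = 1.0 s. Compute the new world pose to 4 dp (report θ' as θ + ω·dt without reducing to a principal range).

θ' = 3.1416 + 0.75·1.0 = 3.8916
R = v/ω = -0.75/0.75 = -1.0000
x' = -4.5 + -1.0000·(sin 3.8916 − sin 3.1416) = -3.8184
y' = 4.5 − -1.0000·(cos 3.8916 − cos 3.1416) = 4.7683

(-3.8184, 4.7683, 3.8916)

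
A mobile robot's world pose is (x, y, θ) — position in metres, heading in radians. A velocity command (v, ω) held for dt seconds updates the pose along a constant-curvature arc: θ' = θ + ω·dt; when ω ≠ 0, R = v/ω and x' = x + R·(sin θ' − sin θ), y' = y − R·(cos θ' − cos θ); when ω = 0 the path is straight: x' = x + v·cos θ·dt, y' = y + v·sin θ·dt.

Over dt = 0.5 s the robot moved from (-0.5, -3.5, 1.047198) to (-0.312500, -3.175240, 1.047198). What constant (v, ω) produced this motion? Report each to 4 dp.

Δθ = 1.047198 − 1.047198 = 0.000000
ω = Δθ/dt = 0.000000/0.5 = 0.0000
ω = 0 → v = (Δx·cos θ + Δy·sin θ)/dt = 0.7500

v = 0.7500, ω = 0.0000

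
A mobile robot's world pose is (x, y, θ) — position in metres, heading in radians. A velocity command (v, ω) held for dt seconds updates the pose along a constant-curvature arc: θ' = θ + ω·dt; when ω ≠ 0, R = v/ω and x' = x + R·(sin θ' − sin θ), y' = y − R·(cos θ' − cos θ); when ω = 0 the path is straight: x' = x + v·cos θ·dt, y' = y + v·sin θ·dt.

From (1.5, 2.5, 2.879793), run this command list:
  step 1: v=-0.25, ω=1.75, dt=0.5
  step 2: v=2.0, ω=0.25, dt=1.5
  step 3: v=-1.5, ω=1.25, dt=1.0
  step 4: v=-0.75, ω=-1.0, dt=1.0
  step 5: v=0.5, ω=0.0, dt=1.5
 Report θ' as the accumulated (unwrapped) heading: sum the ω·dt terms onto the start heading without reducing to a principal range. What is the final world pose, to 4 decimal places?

(-0.8814, 1.7834, 4.3798)

step 1: θ'=3.7548 (R=-0.1429) → pose (1.6192, 2.5212, 3.7548)
step 2: θ'=4.1298 (R=8.0000) → pose (-0.4572, 0.3802, 4.1298)
step 3: θ'=5.3798 (R=-1.2000) → pose (-0.5167, 1.7832, 5.3798)
step 4: θ'=4.3798 (R=0.7500) → pose (-0.6366, 2.4923, 4.3798)
step 5: θ'=4.3798 (straight) → pose (-0.8814, 1.7834, 4.3798)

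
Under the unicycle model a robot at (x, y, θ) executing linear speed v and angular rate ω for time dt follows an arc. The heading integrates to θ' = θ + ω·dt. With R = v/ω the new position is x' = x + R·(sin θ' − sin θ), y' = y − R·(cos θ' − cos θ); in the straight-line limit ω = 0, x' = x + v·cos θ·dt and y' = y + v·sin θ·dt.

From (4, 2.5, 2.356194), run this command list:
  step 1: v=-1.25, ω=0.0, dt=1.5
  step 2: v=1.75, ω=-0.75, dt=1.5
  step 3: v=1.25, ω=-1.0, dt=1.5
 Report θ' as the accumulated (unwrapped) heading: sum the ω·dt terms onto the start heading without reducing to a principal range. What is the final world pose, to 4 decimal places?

(6.2863, 4.3901, -0.2688)

step 1: θ'=2.3562 (straight) → pose (5.3258, 1.1742, 2.3562)
step 2: θ'=1.2312 (R=-2.3333) → pose (4.7757, 3.6014, 1.2312)
step 3: θ'=-0.2688 (R=-1.2500) → pose (6.2863, 4.3901, -0.2688)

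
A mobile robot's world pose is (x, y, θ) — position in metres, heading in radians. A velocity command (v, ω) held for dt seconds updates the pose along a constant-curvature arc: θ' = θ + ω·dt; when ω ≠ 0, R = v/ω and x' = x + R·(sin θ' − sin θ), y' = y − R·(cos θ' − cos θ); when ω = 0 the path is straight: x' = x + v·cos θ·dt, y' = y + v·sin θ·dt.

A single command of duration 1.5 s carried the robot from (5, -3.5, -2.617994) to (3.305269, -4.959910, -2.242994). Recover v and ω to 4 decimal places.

Δθ = -2.242994 − -2.617994 = 0.375000
ω = Δθ/dt = 0.375000/1.5 = 0.2500
R = Δx/(sin θ' − sin θ) = 6.0000
v = R·ω = 6.0000·0.2500 = 1.5000

v = 1.5000, ω = 0.2500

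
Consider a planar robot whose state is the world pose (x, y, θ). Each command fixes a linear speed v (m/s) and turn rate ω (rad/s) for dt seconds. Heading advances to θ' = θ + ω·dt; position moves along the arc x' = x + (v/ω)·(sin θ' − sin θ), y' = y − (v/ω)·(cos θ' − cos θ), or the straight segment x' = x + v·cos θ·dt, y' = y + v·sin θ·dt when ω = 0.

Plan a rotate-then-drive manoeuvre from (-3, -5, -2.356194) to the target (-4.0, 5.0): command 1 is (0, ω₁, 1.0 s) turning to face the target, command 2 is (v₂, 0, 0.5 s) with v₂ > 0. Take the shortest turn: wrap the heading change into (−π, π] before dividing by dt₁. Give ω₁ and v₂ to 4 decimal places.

ω₁ = -2.2565, v₂ = 20.0998

heading to target = atan2(5−-5, -4−-3) = 1.6705
Δθ = wrap(1.6705 − -2.3562) = -2.2565; ω₁ = Δθ/dt₁ = -2.2565
distance = √((-4−-3)² + (5−-5)²) = 10.0499; v₂ = distance/dt₂ = 20.0998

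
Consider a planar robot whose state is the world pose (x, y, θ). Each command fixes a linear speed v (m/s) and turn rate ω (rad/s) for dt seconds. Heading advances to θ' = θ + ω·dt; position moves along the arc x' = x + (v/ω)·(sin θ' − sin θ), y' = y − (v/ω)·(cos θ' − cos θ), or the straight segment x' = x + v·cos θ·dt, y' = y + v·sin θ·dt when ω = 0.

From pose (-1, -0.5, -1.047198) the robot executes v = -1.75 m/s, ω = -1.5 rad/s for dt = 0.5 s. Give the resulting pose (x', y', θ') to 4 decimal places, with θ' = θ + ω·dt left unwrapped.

(-1.1265, 0.3452, -1.7972)

θ' = -1.0472 + -1.5·0.5 = -1.7972
R = v/ω = -1.75/-1.5 = 1.1667
x' = -1 + 1.1667·(sin -1.7972 − sin -1.0472) = -1.1265
y' = -0.5 − 1.1667·(cos -1.7972 − cos -1.0472) = 0.3452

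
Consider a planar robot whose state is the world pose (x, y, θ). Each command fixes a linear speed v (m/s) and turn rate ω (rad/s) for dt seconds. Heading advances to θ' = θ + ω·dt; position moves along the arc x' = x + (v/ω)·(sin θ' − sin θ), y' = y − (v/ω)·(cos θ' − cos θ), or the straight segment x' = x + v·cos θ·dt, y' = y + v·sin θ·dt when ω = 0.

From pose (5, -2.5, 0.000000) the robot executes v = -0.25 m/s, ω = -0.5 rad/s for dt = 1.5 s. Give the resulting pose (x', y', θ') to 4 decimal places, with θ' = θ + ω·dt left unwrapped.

θ' = 0.0000 + -0.5·1.5 = -0.7500
R = v/ω = -0.25/-0.5 = 0.5000
x' = 5 + 0.5000·(sin -0.7500 − sin 0.0000) = 4.6592
y' = -2.5 − 0.5000·(cos -0.7500 − cos 0.0000) = -2.3658

(4.6592, -2.3658, -0.7500)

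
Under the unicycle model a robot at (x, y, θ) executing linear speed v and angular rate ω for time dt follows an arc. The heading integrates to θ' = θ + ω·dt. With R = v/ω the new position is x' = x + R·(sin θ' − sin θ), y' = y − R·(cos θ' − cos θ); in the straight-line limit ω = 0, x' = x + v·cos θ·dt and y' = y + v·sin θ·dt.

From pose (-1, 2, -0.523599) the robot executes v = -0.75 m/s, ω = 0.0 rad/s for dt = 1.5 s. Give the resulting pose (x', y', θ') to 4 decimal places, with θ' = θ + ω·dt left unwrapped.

(-1.9743, 2.5625, -0.5236)

θ' = -0.5236 + 0.0·1.5 = -0.5236
ω = 0 → straight: x' = -1 + -0.75·cos(-0.5236)·1.5 = -1.9743
y' = 2 + -0.75·sin(-0.5236)·1.5 = 2.5625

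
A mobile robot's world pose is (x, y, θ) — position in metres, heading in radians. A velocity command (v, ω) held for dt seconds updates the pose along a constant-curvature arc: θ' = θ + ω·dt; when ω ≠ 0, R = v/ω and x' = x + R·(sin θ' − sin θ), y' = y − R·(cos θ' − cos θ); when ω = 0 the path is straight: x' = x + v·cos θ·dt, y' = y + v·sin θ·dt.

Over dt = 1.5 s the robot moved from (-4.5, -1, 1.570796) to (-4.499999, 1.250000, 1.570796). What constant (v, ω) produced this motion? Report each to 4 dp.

Δθ = 1.570796 − 1.570796 = 0.000000
ω = Δθ/dt = 0.000000/1.5 = 0.0000
ω = 0 → v = (Δx·cos θ + Δy·sin θ)/dt = 1.5000

v = 1.5000, ω = 0.0000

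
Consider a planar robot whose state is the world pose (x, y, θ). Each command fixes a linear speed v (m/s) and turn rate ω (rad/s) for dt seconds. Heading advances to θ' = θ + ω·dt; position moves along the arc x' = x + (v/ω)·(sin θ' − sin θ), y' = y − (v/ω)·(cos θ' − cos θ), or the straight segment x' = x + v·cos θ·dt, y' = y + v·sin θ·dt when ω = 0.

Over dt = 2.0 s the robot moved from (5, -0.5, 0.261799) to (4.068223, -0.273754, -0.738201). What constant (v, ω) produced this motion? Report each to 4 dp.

Δθ = -0.738201 − 0.261799 = -1.000000
ω = Δθ/dt = -1.000000/2.0 = -0.5000
R = Δx/(sin θ' − sin θ) = 1.0000
v = R·ω = 1.0000·-0.5000 = -0.5000

v = -0.5000, ω = -0.5000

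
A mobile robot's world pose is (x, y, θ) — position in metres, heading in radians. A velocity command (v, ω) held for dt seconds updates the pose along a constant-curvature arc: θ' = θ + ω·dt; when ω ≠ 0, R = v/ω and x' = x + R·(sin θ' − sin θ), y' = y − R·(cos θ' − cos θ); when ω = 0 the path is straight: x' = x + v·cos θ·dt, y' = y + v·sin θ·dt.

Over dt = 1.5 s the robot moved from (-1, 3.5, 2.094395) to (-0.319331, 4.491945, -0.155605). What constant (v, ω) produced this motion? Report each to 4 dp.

v = 1.0000, ω = -1.5000

Δθ = -0.155605 − 2.094395 = -2.250000
ω = Δθ/dt = -2.250000/1.5 = -1.5000
R = −Δy/(cos θ' − cos θ) = -0.6667
v = R·ω = -0.6667·-1.5000 = 1.0000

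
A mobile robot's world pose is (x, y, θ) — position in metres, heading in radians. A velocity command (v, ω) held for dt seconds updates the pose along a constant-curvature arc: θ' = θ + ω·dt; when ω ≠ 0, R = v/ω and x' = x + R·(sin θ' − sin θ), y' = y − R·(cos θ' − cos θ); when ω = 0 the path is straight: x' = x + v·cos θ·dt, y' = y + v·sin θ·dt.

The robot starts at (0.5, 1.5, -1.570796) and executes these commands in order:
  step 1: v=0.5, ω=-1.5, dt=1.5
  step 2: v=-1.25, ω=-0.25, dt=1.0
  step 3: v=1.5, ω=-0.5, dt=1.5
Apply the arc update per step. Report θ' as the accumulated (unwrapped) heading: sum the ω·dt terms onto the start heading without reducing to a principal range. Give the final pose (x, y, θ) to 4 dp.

(0.2432, 2.4626, -4.8208)

step 1: θ'=-3.8208 (R=-0.3333) → pose (-0.0427, 1.2406, -3.8208)
step 2: θ'=-4.0708 (R=5.0000) → pose (0.8221, 0.3426, -4.0708)
step 3: θ'=-4.8208 (R=-3.0000) → pose (0.2432, 2.4626, -4.8208)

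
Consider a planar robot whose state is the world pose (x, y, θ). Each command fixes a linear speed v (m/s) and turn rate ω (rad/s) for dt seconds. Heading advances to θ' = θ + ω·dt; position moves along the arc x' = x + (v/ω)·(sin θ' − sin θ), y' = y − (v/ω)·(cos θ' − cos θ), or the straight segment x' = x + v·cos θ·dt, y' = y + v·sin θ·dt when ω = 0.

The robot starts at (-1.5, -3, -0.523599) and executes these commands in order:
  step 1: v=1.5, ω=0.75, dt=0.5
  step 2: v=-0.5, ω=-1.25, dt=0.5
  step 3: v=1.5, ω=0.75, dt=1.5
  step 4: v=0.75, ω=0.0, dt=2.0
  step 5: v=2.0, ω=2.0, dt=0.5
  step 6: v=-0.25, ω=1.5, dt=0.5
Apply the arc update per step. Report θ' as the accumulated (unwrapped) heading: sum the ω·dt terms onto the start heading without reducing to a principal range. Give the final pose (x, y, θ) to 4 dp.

(3.1286, -2.4665, 2.1014)

step 1: θ'=-0.1486 (R=2.0000) → pose (-0.7961, -3.2459, -0.1486)
step 2: θ'=-0.7736 (R=0.4000) → pose (-1.0164, -3.1365, -0.7736)
step 3: θ'=0.3514 (R=2.0000) → pose (1.0695, -3.5835, 0.3514)
step 4: θ'=0.3514 (straight) → pose (2.4778, -3.0671, 0.3514)
step 5: θ'=1.3514 (R=1.0000) → pose (3.1096, -2.3459, 1.3514)
step 6: θ'=2.1014 (R=-0.1667) → pose (3.1286, -2.4665, 2.1014)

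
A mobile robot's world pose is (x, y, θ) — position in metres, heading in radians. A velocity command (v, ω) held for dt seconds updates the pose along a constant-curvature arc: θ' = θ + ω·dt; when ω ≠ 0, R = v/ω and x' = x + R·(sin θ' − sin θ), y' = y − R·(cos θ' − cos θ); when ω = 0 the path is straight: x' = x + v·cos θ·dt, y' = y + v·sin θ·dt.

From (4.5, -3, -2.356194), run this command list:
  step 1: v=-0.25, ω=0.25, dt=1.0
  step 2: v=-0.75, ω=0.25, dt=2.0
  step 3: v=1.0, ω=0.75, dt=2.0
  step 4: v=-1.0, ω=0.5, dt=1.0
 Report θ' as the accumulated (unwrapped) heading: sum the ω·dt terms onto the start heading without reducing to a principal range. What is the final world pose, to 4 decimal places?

(5.2827, -2.8935, 0.3938)

step 1: θ'=-2.1062 (R=-1.0000) → pose (4.6530, -2.8031, -2.1062)
step 2: θ'=-1.6062 (R=-3.0000) → pose (5.0709, -1.3787, -1.6062)
step 3: θ'=-0.1062 (R=1.3333) → pose (6.2621, -2.7517, -0.1062)
step 4: θ'=0.3938 (R=-2.0000) → pose (5.2827, -2.8935, 0.3938)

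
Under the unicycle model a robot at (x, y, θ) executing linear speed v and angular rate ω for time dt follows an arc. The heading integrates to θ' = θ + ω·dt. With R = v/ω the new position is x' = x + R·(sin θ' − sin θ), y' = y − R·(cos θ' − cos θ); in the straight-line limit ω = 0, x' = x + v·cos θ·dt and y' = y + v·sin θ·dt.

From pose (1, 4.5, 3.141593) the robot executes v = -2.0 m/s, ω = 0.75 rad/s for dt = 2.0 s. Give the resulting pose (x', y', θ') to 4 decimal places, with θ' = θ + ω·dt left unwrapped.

(3.6600, 6.9780, 4.6416)

θ' = 3.1416 + 0.75·2.0 = 4.6416
R = v/ω = -2.0/0.75 = -2.6667
x' = 1 + -2.6667·(sin 4.6416 − sin 3.1416) = 3.6600
y' = 4.5 − -2.6667·(cos 4.6416 − cos 3.1416) = 6.9780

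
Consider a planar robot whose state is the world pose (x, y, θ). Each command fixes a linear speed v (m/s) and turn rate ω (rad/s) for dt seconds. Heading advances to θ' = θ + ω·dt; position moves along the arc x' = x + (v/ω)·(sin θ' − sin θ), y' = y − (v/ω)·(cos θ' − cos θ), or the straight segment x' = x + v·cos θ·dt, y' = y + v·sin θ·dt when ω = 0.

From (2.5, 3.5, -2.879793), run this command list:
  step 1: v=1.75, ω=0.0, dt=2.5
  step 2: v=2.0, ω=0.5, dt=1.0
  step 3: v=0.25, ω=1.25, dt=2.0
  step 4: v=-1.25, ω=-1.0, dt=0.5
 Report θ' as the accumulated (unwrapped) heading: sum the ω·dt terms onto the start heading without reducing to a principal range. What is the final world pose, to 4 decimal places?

step 1: θ'=-2.8798 (straight) → pose (-1.7259, 2.3677, -2.8798)
step 2: θ'=-2.3798 (R=4.0000) → pose (-3.4515, 1.3983, -2.3798)
step 3: θ'=0.1202 (R=0.2000) → pose (-3.2895, 1.0551, 0.1202)
step 4: θ'=-0.3798 (R=1.2500) → pose (-3.9028, 1.1351, -0.3798)

(-3.9028, 1.1351, -0.3798)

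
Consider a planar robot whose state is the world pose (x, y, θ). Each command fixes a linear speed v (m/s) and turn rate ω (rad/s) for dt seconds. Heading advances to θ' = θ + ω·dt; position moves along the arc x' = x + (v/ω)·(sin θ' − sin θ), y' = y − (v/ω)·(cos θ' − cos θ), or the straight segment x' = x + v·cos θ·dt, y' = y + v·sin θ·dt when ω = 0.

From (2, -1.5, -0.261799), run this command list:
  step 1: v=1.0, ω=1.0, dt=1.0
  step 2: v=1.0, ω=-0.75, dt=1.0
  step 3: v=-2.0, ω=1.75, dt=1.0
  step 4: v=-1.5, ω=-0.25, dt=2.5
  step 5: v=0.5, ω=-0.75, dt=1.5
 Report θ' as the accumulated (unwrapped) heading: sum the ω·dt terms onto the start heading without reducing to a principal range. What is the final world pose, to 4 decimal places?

step 1: θ'=0.7382 (R=1.0000) → pose (2.9318, -1.2738, 0.7382)
step 2: θ'=-0.0118 (R=-1.3333) → pose (3.8448, -0.9268, -0.0118)
step 3: θ'=1.7382 (R=-1.1429) → pose (2.7044, -2.2600, 1.7382)
step 4: θ'=1.1132 (R=6.0000) → pose (2.1710, -5.9105, 1.1132)
step 5: θ'=-0.0118 (R=-0.6667) → pose (2.7769, -5.5384, -0.0118)

(2.7769, -5.5384, -0.0118)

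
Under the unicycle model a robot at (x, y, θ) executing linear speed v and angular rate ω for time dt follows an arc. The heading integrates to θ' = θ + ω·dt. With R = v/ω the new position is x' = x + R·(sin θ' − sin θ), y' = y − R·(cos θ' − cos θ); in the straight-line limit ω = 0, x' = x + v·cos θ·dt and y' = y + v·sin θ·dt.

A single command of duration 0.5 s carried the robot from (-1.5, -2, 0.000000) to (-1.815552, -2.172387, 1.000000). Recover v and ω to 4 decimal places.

v = -0.7500, ω = 2.0000

Δθ = 1.000000 − 0.000000 = 1.000000
ω = Δθ/dt = 1.000000/0.5 = 2.0000
R = Δx/(sin θ' − sin θ) = -0.3750
v = R·ω = -0.3750·2.0000 = -0.7500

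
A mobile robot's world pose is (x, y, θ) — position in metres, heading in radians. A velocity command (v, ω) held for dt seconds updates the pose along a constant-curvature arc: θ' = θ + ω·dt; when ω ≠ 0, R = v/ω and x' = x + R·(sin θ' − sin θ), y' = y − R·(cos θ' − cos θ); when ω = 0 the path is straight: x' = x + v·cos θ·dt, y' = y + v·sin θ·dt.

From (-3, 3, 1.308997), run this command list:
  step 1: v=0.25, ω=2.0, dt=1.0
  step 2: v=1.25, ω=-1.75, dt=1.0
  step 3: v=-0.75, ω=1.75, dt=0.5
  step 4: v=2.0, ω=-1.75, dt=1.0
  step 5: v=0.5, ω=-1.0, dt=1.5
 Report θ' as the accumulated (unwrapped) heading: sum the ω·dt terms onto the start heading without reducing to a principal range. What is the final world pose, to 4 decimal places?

(-3.1240, 5.2469, -0.8160)

step 1: θ'=3.3090 (R=0.1250) → pose (-3.1416, 3.1556, 3.3090)
step 2: θ'=1.5590 (R=-0.7143) → pose (-3.9748, 3.8683, 1.5590)
step 3: θ'=2.4340 (R=-0.4286) → pose (-3.8249, 3.5376, 2.4340)
step 4: θ'=0.6840 (R=-1.1429) → pose (-3.8042, 5.2919, 0.6840)
step 5: θ'=-0.8160 (R=-0.5000) → pose (-3.1240, 5.2469, -0.8160)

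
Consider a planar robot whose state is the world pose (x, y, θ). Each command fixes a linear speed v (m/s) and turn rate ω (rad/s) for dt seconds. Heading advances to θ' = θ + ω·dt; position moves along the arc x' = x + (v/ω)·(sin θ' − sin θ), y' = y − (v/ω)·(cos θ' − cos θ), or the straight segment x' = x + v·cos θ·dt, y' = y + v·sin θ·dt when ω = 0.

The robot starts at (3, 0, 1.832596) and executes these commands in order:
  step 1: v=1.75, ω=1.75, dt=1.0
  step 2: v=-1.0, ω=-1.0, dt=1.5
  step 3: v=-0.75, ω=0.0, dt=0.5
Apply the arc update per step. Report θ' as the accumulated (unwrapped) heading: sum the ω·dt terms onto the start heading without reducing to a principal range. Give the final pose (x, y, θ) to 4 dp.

(3.0896, -0.0960, 2.0826)

step 1: θ'=3.5826 (R=1.0000) → pose (1.6072, 0.6455, 3.5826)
step 2: θ'=2.0826 (R=1.0000) → pose (2.9059, 0.2309, 2.0826)
step 3: θ'=2.0826 (straight) → pose (3.0896, -0.0960, 2.0826)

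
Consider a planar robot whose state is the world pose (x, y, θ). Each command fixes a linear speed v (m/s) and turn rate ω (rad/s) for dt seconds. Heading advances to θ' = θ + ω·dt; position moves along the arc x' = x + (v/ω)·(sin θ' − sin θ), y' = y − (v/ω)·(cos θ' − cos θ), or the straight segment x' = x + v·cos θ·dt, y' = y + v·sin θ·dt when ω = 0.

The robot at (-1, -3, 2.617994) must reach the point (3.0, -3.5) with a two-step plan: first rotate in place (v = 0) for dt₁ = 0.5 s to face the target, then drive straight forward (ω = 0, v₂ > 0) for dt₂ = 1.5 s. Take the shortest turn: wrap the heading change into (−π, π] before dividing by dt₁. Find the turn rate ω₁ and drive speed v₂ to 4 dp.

heading to target = atan2(-3.5−-3, 3−-1) = -0.1244
Δθ = wrap(-0.1244 − 2.6180) = -2.7423; ω₁ = Δθ/dt₁ = -5.4847
distance = √((3−-1)² + (-3.5−-3)²) = 4.0311; v₂ = distance/dt₂ = 2.6874

ω₁ = -5.4847, v₂ = 2.6874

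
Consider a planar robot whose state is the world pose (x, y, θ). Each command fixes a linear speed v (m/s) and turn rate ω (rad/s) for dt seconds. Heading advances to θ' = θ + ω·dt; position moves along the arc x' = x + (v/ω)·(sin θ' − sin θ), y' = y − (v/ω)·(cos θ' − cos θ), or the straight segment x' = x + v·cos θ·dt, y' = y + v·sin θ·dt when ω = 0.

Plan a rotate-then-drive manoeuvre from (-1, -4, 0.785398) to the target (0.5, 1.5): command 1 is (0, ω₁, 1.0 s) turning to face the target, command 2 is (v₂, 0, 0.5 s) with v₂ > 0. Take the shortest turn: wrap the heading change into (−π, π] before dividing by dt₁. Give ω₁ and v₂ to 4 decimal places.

heading to target = atan2(1.5−-4, 0.5−-1) = 1.3045
Δθ = wrap(1.3045 − 0.7854) = 0.5191; ω₁ = Δθ/dt₁ = 0.5191
distance = √((0.5−-1)² + (1.5−-4)²) = 5.7009; v₂ = distance/dt₂ = 11.4018

ω₁ = 0.5191, v₂ = 11.4018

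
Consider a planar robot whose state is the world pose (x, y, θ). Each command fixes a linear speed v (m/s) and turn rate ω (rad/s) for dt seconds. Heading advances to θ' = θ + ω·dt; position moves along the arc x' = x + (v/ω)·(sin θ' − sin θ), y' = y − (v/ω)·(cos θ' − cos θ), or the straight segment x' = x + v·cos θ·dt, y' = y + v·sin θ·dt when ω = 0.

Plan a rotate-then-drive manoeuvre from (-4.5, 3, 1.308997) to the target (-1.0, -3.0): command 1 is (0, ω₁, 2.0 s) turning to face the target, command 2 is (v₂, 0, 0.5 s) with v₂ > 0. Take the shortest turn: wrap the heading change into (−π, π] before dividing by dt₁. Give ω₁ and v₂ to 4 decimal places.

ω₁ = -1.1759, v₂ = 13.8924

heading to target = atan2(-3−3, -1−-4.5) = -1.0427
Δθ = wrap(-1.0427 − 1.3090) = -2.3517; ω₁ = Δθ/dt₁ = -1.1759
distance = √((-1−-4.5)² + (-3−3)²) = 6.9462; v₂ = distance/dt₂ = 13.8924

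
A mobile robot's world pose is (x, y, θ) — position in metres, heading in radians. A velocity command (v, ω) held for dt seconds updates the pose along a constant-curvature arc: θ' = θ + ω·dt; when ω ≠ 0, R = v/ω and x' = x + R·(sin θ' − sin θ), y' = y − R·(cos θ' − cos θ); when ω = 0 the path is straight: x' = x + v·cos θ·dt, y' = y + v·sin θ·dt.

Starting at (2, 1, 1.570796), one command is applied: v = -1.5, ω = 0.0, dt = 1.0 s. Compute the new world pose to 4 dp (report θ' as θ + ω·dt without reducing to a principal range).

θ' = 1.5708 + 0.0·1.0 = 1.5708
ω = 0 → straight: x' = 2 + -1.5·cos(1.5708)·1.0 = 2.0000
y' = 1 + -1.5·sin(1.5708)·1.0 = -0.5000

(2.0000, -0.5000, 1.5708)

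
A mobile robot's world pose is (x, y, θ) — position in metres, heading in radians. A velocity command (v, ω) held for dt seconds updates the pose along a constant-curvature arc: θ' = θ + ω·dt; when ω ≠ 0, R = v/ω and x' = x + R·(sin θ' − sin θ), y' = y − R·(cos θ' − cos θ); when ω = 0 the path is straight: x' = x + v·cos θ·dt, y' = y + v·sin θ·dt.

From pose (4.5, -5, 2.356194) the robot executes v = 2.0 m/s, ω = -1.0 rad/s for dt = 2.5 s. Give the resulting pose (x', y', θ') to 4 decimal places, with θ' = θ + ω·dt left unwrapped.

θ' = 2.3562 + -1.0·2.5 = -0.1438
R = v/ω = 2.0/-1.0 = -2.0000
x' = 4.5 + -2.0000·(sin -0.1438 − sin 2.3562) = 6.2008
y' = -5 − -2.0000·(cos -0.1438 − cos 2.3562) = -1.6064

(6.2008, -1.6064, -0.1438)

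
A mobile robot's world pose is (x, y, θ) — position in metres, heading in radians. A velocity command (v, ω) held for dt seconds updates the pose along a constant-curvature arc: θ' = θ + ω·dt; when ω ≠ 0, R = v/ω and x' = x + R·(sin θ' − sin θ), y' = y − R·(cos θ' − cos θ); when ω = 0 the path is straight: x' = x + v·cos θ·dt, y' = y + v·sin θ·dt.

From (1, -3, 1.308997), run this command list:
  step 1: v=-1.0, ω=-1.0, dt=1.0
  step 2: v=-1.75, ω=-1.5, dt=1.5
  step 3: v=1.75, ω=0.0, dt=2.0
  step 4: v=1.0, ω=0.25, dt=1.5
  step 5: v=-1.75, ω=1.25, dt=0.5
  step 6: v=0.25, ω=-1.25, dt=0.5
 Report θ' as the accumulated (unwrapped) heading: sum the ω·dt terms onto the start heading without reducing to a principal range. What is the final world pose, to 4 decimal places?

(-2.8717, -6.1886, -1.5660)

step 1: θ'=0.3090 (R=1.0000) → pose (0.3382, -3.6938, 0.3090)
step 2: θ'=-1.9410 (R=1.1667) → pose (-1.1042, -2.1603, -1.9410)
step 3: θ'=-1.9410 (straight) → pose (-2.3706, -5.4232, -1.9410)
step 4: θ'=-1.5660 (R=4.0000) → pose (-2.6415, -6.8896, -1.5660)
step 5: θ'=-0.9410 (R=-1.4000) → pose (-2.9101, -6.0717, -0.9410)
step 6: θ'=-1.5660 (R=-0.2000) → pose (-2.8717, -6.1886, -1.5660)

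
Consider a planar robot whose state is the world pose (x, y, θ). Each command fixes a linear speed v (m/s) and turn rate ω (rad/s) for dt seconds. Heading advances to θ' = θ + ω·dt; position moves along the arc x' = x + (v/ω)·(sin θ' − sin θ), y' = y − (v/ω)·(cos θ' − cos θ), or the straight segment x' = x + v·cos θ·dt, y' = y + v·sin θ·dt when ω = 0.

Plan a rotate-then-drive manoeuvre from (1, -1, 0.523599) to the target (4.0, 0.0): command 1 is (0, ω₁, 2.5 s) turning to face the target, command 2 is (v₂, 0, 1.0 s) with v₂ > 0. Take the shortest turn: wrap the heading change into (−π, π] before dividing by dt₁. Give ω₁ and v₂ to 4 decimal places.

heading to target = atan2(0−-1, 4−1) = 0.3218
Δθ = wrap(0.3218 − 0.5236) = -0.2018; ω₁ = Δθ/dt₁ = -0.0807
distance = √((4−1)² + (0−-1)²) = 3.1623; v₂ = distance/dt₂ = 3.1623

ω₁ = -0.0807, v₂ = 3.1623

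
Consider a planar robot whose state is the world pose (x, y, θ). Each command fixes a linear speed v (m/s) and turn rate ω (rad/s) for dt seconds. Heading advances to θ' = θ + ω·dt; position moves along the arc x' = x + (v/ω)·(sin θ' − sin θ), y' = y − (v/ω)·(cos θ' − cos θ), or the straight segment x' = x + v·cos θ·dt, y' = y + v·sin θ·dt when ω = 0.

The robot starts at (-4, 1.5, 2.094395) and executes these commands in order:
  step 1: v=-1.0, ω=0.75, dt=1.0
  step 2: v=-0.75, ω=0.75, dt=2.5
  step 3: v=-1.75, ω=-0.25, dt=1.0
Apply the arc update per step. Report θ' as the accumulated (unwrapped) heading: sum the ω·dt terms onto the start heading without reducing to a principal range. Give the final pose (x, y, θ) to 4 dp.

(-1.7375, 3.5883, 4.4694)

step 1: θ'=2.8444 (R=-1.3333) → pose (-3.2358, 0.8918, 2.8444)
step 2: θ'=4.7194 (R=-1.0000) → pose (-1.9429, 1.8550, 4.7194)
step 3: θ'=4.4694 (R=7.0000) → pose (-1.7375, 3.5883, 4.4694)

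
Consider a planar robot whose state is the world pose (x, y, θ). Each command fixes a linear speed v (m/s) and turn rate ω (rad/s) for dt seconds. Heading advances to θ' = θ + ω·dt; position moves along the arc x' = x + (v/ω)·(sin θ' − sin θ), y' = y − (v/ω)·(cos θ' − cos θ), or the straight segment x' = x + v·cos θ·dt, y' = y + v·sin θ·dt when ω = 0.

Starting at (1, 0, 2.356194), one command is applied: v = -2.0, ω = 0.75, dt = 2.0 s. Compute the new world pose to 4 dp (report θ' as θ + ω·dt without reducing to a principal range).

(4.6331, -0.1287, 3.8562)

θ' = 2.3562 + 0.75·2.0 = 3.8562
R = v/ω = -2.0/0.75 = -2.6667
x' = 1 + -2.6667·(sin 3.8562 − sin 2.3562) = 4.6331
y' = 0 − -2.6667·(cos 3.8562 − cos 2.3562) = -0.1287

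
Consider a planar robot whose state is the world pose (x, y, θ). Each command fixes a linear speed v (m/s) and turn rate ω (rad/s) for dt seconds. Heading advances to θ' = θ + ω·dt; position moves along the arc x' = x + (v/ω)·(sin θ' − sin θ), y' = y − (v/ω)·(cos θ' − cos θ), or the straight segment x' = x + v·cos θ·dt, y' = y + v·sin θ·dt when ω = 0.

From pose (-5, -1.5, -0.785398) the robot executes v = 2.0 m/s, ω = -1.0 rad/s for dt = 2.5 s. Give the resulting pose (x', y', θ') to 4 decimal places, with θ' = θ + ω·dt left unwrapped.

θ' = -0.7854 + -1.0·2.5 = -3.2854
R = v/ω = 2.0/-1.0 = -2.0000
x' = -5 + -2.0000·(sin -3.2854 − sin -0.7854) = -6.7008
y' = -1.5 − -2.0000·(cos -3.2854 − cos -0.7854) = -4.8936

(-6.7008, -4.8936, -3.2854)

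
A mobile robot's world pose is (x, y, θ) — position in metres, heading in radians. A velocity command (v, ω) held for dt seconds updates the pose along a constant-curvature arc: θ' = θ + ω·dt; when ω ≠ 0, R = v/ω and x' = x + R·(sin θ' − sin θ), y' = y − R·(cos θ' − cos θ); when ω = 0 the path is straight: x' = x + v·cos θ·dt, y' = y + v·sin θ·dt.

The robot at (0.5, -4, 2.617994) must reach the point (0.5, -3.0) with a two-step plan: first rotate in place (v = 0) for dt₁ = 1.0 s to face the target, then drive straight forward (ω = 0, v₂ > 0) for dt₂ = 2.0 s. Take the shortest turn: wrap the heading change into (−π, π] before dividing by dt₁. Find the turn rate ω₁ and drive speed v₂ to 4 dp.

heading to target = atan2(-3−-4, 0.5−0.5) = 1.5708
Δθ = wrap(1.5708 − 2.6180) = -1.0472; ω₁ = Δθ/dt₁ = -1.0472
distance = √((0.5−0.5)² + (-3−-4)²) = 1.0000; v₂ = distance/dt₂ = 0.5000

ω₁ = -1.0472, v₂ = 0.5000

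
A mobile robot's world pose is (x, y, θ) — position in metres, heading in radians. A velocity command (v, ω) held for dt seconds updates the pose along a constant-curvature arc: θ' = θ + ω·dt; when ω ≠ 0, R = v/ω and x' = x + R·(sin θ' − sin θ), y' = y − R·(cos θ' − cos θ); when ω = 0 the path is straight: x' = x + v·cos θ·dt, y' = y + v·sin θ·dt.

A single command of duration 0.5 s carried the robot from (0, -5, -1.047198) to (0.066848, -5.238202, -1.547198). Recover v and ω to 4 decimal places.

v = 0.5000, ω = -1.0000

Δθ = -1.547198 − -1.047198 = -0.500000
ω = Δθ/dt = -0.500000/0.5 = -1.0000
R = −Δy/(cos θ' − cos θ) = -0.5000
v = R·ω = -0.5000·-1.0000 = 0.5000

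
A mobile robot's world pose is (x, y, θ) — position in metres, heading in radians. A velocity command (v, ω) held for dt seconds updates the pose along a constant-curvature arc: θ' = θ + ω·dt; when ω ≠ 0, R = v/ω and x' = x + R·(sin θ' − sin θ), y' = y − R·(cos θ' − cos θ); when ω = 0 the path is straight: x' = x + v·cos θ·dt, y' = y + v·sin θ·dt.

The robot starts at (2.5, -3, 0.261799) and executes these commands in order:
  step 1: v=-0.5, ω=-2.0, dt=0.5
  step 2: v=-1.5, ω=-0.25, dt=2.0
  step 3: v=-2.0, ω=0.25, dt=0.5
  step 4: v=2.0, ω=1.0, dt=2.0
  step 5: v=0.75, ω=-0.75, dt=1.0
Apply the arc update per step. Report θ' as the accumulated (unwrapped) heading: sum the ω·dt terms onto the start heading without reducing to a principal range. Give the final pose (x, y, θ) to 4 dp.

(4.2320, 0.4366, 0.1368)

step 1: θ'=-0.7382 (R=0.2500) → pose (2.2671, -2.9434, -0.7382)
step 2: θ'=-1.2382 (R=6.0000) → pose (0.6336, -0.4643, -1.2382)
step 3: θ'=-1.1132 (R=-8.0000) → pose (0.2490, 0.4580, -1.1132)
step 4: θ'=0.8868 (R=2.0000) → pose (3.5933, 0.0778, 0.8868)
step 5: θ'=0.1368 (R=-1.0000) → pose (4.2320, 0.4366, 0.1368)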